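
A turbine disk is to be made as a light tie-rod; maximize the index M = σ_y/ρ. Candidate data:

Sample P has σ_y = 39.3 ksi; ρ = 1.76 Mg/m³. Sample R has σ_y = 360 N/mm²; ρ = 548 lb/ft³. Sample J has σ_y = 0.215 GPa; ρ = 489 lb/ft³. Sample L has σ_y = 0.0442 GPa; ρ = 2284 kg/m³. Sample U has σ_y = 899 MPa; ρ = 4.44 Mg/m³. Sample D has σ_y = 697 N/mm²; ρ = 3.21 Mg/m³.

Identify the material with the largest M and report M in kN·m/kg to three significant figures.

sample D, M = 217 kN·m/kg

In SI units:
  sample P: σ_y = 271.0 MPa, ρ = 1760 kg/m³
  sample R: σ_y = 360.0 MPa, ρ = 8778 kg/m³
  sample J: σ_y = 215.0 MPa, ρ = 7833 kg/m³
  sample L: σ_y = 44.20 MPa, ρ = 2284 kg/m³
  sample U: σ_y = 899.0 MPa, ρ = 4440 kg/m³
  sample D: σ_y = 697.0 MPa, ρ = 3210 kg/m³
  sample D: M = 217 kN·m/kg
  sample U: M = 202 kN·m/kg
  sample P: M = 154 kN·m/kg
  sample R: M = 41.0 kN·m/kg
  sample J: M = 27.4 kN·m/kg
  sample L: M = 19.4 kN·m/kg
Sample D ranks first.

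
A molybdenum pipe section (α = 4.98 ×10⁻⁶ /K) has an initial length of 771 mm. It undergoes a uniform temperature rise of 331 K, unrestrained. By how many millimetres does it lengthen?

1.27 mm

ΔL = α·L₀·ΔT = 4.98×10⁻⁶ × 771 mm × 331.0 K = 1.27 mm.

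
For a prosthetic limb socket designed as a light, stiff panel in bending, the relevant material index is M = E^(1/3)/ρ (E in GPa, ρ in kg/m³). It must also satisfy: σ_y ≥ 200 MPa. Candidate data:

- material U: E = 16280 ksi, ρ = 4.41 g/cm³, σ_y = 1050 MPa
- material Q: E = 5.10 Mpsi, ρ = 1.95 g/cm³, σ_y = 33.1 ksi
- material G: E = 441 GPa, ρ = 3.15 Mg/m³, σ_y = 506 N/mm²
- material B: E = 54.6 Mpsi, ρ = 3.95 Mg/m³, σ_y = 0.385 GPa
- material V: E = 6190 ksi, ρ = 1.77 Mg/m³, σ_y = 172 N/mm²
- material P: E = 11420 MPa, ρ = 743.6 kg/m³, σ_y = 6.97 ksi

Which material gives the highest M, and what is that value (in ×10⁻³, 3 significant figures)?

Screen on constraints: σ_y ≥ 200 MPa. Survivors: material U, material Q, material G, material B.
After converting to SI:
  material U: E = 112.2 GPa, ρ = 4410 kg/m³
  material Q: E = 35.16 GPa, ρ = 1950 kg/m³
  material G: E = 441.0 GPa, ρ = 3150 kg/m³
  material B: E = 376.5 GPa, ρ = 3950 kg/m³
  material G: M = 2.42×10⁻³
  material B: M = 1.83×10⁻³
  material Q: M = 1.68×10⁻³
  material U: M = 1.09×10⁻³
Material G ranks first.

material G, M = 2.42×10⁻³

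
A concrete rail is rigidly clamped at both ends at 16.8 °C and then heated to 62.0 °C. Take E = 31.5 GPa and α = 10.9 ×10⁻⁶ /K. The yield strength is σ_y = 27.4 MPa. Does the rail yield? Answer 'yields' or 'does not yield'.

ΔT = 45.20 K. Constrained thermal stress σ = E·α·ΔT = 31.50×10³ MPa × 10.9×10⁻⁶ × 45.20 = 15.5 MPa (compressive).
Compare to σ_y = 27.4 MPa: σ < σ_y, so it does not yield.

does not yield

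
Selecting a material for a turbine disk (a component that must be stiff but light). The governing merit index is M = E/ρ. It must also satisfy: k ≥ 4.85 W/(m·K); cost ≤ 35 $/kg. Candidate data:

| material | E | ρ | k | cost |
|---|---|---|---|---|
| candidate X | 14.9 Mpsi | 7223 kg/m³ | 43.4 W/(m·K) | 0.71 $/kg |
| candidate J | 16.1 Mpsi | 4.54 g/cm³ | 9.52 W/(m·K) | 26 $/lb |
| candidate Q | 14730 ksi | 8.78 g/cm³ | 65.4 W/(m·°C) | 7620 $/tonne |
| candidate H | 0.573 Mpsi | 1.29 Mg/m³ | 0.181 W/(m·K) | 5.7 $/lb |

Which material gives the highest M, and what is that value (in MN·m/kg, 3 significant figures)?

candidate X, M = 14.2 MN·m/kg

Screen on constraints: k ≥ 4.85 W/(m·K); cost ≤ 35 $/kg. Survivors: candidate X, candidate Q.
After converting to SI:
  candidate X: E = 102.7 GPa, ρ = 7223 kg/m³
  candidate Q: E = 101.6 GPa, ρ = 8780 kg/m³
  candidate X: M = 14.2 MN·m/kg
  candidate Q: M = 11.6 MN·m/kg
The maximum is for candidate X.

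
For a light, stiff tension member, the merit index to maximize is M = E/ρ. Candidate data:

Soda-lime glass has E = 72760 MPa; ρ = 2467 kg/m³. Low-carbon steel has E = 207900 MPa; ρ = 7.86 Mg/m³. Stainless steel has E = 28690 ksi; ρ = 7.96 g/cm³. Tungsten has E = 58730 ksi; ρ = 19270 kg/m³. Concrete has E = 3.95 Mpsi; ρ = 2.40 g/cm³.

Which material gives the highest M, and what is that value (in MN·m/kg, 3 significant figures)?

After converting to SI:
  soda-lime glass: E = 72.76 GPa, ρ = 2467 kg/m³
  low-carbon steel: E = 207.9 GPa, ρ = 7860 kg/m³
  stainless steel: E = 197.8 GPa, ρ = 7960 kg/m³
  tungsten: E = 404.9 GPa, ρ = 19270 kg/m³
  concrete: E = 27.23 GPa, ρ = 2400 kg/m³
  soda-lime glass: M = 29.5 MN·m/kg
  low-carbon steel: M = 26.5 MN·m/kg
  stainless steel: M = 24.9 MN·m/kg
  tungsten: M = 21.0 MN·m/kg
  concrete: M = 11.3 MN·m/kg
Highest index: soda-lime glass.

soda-lime glass, M = 29.5 MN·m/kg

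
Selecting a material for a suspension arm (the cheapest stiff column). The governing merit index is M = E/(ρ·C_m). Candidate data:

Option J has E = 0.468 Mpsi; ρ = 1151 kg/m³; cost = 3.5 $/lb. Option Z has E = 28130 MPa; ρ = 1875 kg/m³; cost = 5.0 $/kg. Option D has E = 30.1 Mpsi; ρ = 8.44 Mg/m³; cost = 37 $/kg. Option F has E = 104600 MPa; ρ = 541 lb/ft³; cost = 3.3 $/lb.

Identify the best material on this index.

option Z

After converting to SI:
  option J: E = 3.227 GPa, ρ = 1151 kg/m³, cost = 7.716 $/kg
  option Z: E = 28.13 GPa, ρ = 1875 kg/m³, cost = 5.000 $/kg
  option D: E = 207.5 GPa, ρ = 8440 kg/m³, cost = 37.00 $/kg
  option F: E = 104.6 GPa, ρ = 8666 kg/m³, cost = 7.275 $/kg
  option Z: M = 3.00 MN·m per $
  option F: M = 1.66 MN·m per $
  option D: M = 0.665 MN·m per $
  option J: M = 0.363 MN·m per $
Highest index: option Z.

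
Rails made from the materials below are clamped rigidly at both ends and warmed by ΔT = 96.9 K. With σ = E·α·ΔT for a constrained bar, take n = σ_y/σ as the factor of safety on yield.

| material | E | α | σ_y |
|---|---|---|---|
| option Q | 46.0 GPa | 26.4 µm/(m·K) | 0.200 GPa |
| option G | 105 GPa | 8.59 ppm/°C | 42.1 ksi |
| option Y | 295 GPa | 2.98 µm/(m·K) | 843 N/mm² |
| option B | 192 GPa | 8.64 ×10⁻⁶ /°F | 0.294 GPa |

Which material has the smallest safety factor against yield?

option B

With everything in SI (GPa, ×10⁻⁶/K, MPa):
  option Q: E = 46.00, α = 26.4, σ_y = 200.0 → σ = 118 MPa, n = 1.70
  option G: E = 105.0, α = 8.59, σ_y = 290.3 → σ = 87.4 MPa, n = 3.32
  option Y: E = 295.0, α = 2.98, σ_y = 843.0 → σ = 85.2 MPa, n = 9.90
  option B: E = 192.0, α = 15.6, σ_y = 294.0 → σ = 289 MPa, n = 1.02
Option B has the lowest safety factor, n = 1.02.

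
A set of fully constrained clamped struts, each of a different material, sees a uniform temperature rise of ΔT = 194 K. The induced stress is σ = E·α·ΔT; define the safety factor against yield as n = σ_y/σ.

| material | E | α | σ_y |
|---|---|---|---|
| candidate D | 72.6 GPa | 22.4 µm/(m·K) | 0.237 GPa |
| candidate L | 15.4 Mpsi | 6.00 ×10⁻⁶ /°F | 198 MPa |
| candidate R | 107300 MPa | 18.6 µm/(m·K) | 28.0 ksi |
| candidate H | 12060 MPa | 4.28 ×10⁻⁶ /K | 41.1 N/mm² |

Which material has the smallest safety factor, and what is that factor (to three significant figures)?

Per material, after unit conversion:
  candidate D: E = 72.60, α = 22.4, σ_y = 237.0 → σ = 315 MPa, n = 0.751
  candidate L: E = 106.2, α = 10.8, σ_y = 198.0 → σ = 222 MPa, n = 0.890
  candidate R: E = 107.3, α = 18.6, σ_y = 193.1 → σ = 387 MPa, n = 0.499
  candidate H: E = 12.06, α = 4.28, σ_y = 41.10 → σ = 10.0 MPa, n = 4.10
The minimum is candidate R at n = 0.499.

candidate R, n = 0.499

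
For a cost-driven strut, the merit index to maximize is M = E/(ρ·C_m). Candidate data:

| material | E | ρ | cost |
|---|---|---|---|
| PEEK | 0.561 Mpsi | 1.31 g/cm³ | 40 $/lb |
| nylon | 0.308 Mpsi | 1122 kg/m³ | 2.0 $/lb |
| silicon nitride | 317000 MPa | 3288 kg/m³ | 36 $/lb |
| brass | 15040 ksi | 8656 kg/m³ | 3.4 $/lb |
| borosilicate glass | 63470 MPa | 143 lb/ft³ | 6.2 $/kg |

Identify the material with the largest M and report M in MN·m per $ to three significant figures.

borosilicate glass, M = 4.47 MN·m per $

After converting to SI:
  PEEK: E = 3.868 GPa, ρ = 1310 kg/m³, cost = 88.18 $/kg
  nylon: E = 2.124 GPa, ρ = 1122 kg/m³, cost = 4.409 $/kg
  silicon nitride: E = 317.0 GPa, ρ = 3288 kg/m³, cost = 79.37 $/kg
  brass: E = 103.7 GPa, ρ = 8656 kg/m³, cost = 7.496 $/kg
  borosilicate glass: E = 63.47 GPa, ρ = 2291 kg/m³, cost = 6.200 $/kg
  borosilicate glass: M = 4.47 MN·m per $
  brass: M = 1.60 MN·m per $
  silicon nitride: M = 1.21 MN·m per $
  nylon: M = 0.429 MN·m per $
  PEEK: M = 0.0335 MN·m per $
Borosilicate glass has the largest M.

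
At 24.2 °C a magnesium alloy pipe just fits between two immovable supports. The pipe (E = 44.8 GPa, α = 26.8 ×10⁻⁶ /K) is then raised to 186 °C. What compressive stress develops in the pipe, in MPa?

194 MPa

ΔT = 161.8 K. Constrained thermal stress σ = E·α·ΔT = 44.80×10³ MPa × 26.8×10⁻⁶ × 161.8 = 194 MPa (compressive).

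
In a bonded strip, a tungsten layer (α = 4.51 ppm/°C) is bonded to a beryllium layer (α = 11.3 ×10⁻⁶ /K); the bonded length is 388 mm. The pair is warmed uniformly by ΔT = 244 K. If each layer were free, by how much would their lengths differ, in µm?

Δα = |4.51 − 11.3|×10⁻⁶/K = 6.79×10⁻⁶/K.
ΔL_mismatch = Δα·L·ΔT = 6.79×10⁻⁶ × 388.0 mm × 244.0 K = 643 µm.

643 µm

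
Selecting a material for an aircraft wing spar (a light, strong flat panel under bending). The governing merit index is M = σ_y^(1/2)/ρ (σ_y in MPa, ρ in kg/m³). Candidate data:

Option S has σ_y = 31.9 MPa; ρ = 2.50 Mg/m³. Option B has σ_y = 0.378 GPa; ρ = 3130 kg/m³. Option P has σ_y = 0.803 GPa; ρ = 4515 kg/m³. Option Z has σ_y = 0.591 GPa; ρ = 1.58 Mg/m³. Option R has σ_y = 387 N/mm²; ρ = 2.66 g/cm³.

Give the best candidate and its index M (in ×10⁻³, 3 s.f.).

option Z, M = 15.4×10⁻³

Putting every candidate on a common basis:
  option S: σ_y = 31.90 MPa, ρ = 2500 kg/m³
  option B: σ_y = 378.0 MPa, ρ = 3130 kg/m³
  option P: σ_y = 803.0 MPa, ρ = 4515 kg/m³
  option Z: σ_y = 591.0 MPa, ρ = 1580 kg/m³
  option R: σ_y = 387.0 MPa, ρ = 2660 kg/m³
  option Z: M = 15.4×10⁻³
  option R: M = 7.40×10⁻³
  option P: M = 6.28×10⁻³
  option B: M = 6.21×10⁻³
  option S: M = 2.26×10⁻³
Option Z ranks first.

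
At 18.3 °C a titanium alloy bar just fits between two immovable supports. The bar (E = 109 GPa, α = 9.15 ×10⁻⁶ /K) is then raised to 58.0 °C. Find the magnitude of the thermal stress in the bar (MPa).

39.6 MPa

ΔT = 39.70 K. Constrained thermal stress σ = E·α·ΔT = 109.0×10³ MPa × 9.15×10⁻⁶ × 39.70 = 39.6 MPa (compressive).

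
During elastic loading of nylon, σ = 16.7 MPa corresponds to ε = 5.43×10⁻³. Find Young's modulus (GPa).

3.08 GPa

E = σ/ε = 16.7 MPa / 5.43×10⁻³ = 3076 MPa = 3.08 GPa.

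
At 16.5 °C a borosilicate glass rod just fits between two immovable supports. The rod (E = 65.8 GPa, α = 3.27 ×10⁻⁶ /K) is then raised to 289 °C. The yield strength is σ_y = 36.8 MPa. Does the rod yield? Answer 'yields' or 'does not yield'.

yields

ΔT = 272.5 K. Constrained thermal stress σ = E·α·ΔT = 65.80×10³ MPa × 3.27×10⁻⁶ × 272.5 = 58.6 MPa (compressive).
Compare to σ_y = 36.8 MPa: σ ≥ σ_y, so it yields.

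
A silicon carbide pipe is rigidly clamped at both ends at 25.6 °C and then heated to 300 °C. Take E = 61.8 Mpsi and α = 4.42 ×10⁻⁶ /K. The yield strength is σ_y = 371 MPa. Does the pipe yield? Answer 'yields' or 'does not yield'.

yields

E = 61.8 Mpsi = 426.1 GPa.
ΔT = 274.4 K. Constrained thermal stress σ = E·α·ΔT = 426.1×10³ MPa × 4.42×10⁻⁶ × 274.4 = 517 MPa (compressive).
Compare to σ_y = 371 MPa: σ ≥ σ_y, so it yields.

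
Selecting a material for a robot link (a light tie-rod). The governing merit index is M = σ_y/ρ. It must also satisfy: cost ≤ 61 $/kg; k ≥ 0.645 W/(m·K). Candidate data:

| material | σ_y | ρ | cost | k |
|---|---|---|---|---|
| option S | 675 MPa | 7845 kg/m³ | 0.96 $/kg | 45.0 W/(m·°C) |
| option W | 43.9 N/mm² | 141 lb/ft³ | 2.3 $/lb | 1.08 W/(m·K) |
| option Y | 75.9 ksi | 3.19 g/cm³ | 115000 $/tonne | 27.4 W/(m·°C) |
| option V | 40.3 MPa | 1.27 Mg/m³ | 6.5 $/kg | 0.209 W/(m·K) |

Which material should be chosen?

option S

Screen on constraints: cost ≤ 61 $/kg; k ≥ 0.645 W/(m·K). Survivors: option S, option W.
In SI units:
  option S: σ_y = 675.0 MPa, ρ = 7845 kg/m³
  option W: σ_y = 43.90 MPa, ρ = 2259 kg/m³
  option S: M = 86.0 kN·m/kg
  option W: M = 19.4 kN·m/kg
The maximum is for option S.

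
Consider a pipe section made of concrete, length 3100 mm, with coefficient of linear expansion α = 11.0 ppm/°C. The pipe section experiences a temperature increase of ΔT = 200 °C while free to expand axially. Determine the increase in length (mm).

ΔL = α·L₀·ΔT = 11.0×10⁻⁶ × 3100 mm × 200.0 K = 6.82 mm.

6.82 mm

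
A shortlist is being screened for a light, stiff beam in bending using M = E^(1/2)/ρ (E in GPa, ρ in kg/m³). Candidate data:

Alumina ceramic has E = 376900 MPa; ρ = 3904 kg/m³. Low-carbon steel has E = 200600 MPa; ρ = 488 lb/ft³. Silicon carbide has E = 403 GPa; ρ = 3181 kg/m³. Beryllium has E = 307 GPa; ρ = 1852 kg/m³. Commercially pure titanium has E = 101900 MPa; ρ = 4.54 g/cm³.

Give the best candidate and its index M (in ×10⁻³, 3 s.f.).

Convert each candidate to consistent units, then evaluate M:
  alumina ceramic: E = 376.9 GPa, ρ = 3904 kg/m³
  low-carbon steel: E = 200.6 GPa, ρ = 7817 kg/m³
  silicon carbide: E = 403.0 GPa, ρ = 3181 kg/m³
  beryllium: E = 307.0 GPa, ρ = 1852 kg/m³
  commercially pure titanium: E = 101.9 GPa, ρ = 4540 kg/m³
  beryllium: M = 9.46×10⁻³
  silicon carbide: M = 6.31×10⁻³
  alumina ceramic: M = 4.97×10⁻³
  commercially pure titanium: M = 2.22×10⁻³
  low-carbon steel: M = 1.81×10⁻³
Beryllium ranks first.

beryllium, M = 9.46×10⁻³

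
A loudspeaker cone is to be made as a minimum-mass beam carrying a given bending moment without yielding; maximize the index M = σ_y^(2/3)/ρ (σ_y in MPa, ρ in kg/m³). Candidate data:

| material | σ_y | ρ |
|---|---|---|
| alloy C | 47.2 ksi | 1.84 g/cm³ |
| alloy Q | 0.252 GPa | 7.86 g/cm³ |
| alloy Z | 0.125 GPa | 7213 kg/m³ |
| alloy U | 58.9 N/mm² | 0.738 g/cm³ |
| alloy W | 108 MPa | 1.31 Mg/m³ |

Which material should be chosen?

alloy C

Convert each candidate to consistent units, then evaluate M:
  alloy C: σ_y = 325.4 MPa, ρ = 1840 kg/m³
  alloy Q: σ_y = 252.0 MPa, ρ = 7860 kg/m³
  alloy Z: σ_y = 125.0 MPa, ρ = 7213 kg/m³
  alloy U: σ_y = 58.90 MPa, ρ = 738.0 kg/m³
  alloy W: σ_y = 108.0 MPa, ρ = 1310 kg/m³
  alloy C: M = 25.7×10⁻³
  alloy U: M = 20.5×10⁻³
  alloy W: M = 17.3×10⁻³
  alloy Q: M = 5.08×10⁻³
  alloy Z: M = 3.47×10⁻³
Alloy C has the largest M.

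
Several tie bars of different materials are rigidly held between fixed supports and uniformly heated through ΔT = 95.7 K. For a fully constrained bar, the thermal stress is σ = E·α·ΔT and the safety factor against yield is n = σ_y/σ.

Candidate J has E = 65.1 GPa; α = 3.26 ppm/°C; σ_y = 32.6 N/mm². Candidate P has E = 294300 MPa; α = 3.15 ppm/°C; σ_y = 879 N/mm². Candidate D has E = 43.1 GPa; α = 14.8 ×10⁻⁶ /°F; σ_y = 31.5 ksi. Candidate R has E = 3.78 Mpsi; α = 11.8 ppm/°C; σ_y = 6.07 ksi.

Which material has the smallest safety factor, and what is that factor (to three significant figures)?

candidate R, n = 1.42

In consistent units (E in GPa, α in ×10⁻⁶/K, σ_y in MPa):
  candidate J: E = 65.10, α = 3.26, σ_y = 32.60 → σ = 20.3 MPa, n = 1.61
  candidate P: E = 294.3, α = 3.15, σ_y = 879.0 → σ = 88.7 MPa, n = 9.91
  candidate D: E = 43.10, α = 26.6, σ_y = 217.2 → σ = 110 MPa, n = 1.98
  candidate R: E = 26.06, α = 11.8, σ_y = 41.85 → σ = 29.4 MPa, n = 1.42
The minimum is candidate R at n = 1.42.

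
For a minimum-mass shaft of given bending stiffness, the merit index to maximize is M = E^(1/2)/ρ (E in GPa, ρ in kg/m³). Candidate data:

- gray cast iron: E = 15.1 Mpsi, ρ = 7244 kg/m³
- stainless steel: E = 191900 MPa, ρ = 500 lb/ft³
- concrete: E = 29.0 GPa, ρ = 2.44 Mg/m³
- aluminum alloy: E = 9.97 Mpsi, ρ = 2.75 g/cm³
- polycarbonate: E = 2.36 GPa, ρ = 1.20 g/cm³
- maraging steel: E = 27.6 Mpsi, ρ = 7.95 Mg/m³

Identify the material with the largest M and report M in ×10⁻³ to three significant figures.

After converting to SI:
  gray cast iron: E = 104.1 GPa, ρ = 7244 kg/m³
  stainless steel: E = 191.9 GPa, ρ = 8009 kg/m³
  concrete: E = 29.00 GPa, ρ = 2440 kg/m³
  aluminum alloy: E = 68.74 GPa, ρ = 2750 kg/m³
  polycarbonate: E = 2.360 GPa, ρ = 1200 kg/m³
  maraging steel: E = 190.3 GPa, ρ = 7950 kg/m³
  aluminum alloy: M = 3.01×10⁻³
  concrete: M = 2.21×10⁻³
  maraging steel: M = 1.74×10⁻³
  stainless steel: M = 1.73×10⁻³
  gray cast iron: M = 1.41×10⁻³
  polycarbonate: M = 1.28×10⁻³
Highest index: aluminum alloy.

aluminum alloy, M = 3.01×10⁻³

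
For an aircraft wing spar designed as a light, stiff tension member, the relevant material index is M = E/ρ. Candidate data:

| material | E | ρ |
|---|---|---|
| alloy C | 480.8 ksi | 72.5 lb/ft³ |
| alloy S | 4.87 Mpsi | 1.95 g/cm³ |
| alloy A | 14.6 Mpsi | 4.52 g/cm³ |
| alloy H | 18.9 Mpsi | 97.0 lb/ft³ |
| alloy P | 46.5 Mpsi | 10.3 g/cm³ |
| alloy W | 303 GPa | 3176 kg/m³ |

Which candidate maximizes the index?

alloy W

Convert each candidate to consistent units, then evaluate M:
  alloy C: E = 3.315 GPa, ρ = 1161 kg/m³
  alloy S: E = 33.58 GPa, ρ = 1950 kg/m³
  alloy A: E = 100.7 GPa, ρ = 4520 kg/m³
  alloy H: E = 130.3 GPa, ρ = 1554 kg/m³
  alloy P: E = 320.6 GPa, ρ = 10300 kg/m³
  alloy W: E = 303.0 GPa, ρ = 3176 kg/m³
  alloy W: M = 95.4 MN·m/kg
  alloy H: M = 83.9 MN·m/kg
  alloy P: M = 31.1 MN·m/kg
  alloy A: M = 22.3 MN·m/kg
  alloy S: M = 17.2 MN·m/kg
  alloy C: M = 2.85 MN·m/kg
The maximum is for alloy W.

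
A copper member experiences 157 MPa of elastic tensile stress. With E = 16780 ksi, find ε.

E = 16780 ksi = 115.7 GPa = 115700 MPa.
ε = σ/E = 157 / 115700 = 1.36×10⁻³.

1.36×10⁻³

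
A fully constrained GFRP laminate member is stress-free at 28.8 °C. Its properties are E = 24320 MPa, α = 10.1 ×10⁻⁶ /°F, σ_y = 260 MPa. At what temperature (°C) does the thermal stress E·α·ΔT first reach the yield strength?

617 °C

E = 24320 MPa = 24.32 GPa.
α = 10.1×10⁻⁶/°F × 9/5 = 18.2×10⁻⁶/K.
E·α·ΔT = 260.0 MPa ⇒ ΔT = 260.0 / (24.32×10³ × 18.2×10⁻⁶) = 588.1 K.
T = 28.8 + 588.1 = 616.9 °C.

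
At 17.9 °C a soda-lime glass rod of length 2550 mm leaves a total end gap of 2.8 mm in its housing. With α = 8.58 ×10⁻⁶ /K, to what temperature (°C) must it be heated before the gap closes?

146 °C

α·L₀·ΔT = 2.8 mm ⇒ ΔT = 2.8 / (8.58×10⁻⁶ × 2550.0) = 128.0 K.
T = 17.9 + 128.0 = 145.9 °C.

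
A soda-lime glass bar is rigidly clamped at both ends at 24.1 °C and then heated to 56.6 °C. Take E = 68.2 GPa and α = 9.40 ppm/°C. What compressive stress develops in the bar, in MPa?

20.8 MPa

ΔT = 32.50 K. Constrained thermal stress σ = E·α·ΔT = 68.20×10³ MPa × 9.40×10⁻⁶ × 32.50 = 20.8 MPa (compressive).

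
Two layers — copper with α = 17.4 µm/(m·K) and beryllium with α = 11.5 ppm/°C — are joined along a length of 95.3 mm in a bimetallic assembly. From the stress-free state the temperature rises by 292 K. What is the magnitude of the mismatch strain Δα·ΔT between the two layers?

Δα = |17.4 − 11.5|×10⁻⁶/K = 5.90×10⁻⁶/K.
Mismatch strain = Δα·ΔT = 5.90×10⁻⁶ × 292.0 = 1.72×10⁻³.

1.72×10⁻³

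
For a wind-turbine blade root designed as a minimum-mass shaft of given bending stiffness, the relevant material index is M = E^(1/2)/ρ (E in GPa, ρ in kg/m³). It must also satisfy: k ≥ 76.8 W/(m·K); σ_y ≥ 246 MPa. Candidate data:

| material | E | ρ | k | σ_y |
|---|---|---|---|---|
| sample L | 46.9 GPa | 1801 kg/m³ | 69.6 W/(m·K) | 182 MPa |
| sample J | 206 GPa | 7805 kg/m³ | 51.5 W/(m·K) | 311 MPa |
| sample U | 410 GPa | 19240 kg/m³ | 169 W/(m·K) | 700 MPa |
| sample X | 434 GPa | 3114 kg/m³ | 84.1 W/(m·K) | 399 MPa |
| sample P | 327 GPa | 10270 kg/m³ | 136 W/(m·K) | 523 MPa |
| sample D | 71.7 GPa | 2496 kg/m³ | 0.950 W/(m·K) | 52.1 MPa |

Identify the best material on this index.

sample X

Screen on constraints: k ≥ 76.8 W/(m·K); σ_y ≥ 246 MPa. Survivors: sample U, sample X, sample P.
Evaluate M for each candidate:
  sample X: M = 6.69×10⁻³
  sample P: M = 1.76×10⁻³
  sample U: M = 1.05×10⁻³
Highest index: sample X.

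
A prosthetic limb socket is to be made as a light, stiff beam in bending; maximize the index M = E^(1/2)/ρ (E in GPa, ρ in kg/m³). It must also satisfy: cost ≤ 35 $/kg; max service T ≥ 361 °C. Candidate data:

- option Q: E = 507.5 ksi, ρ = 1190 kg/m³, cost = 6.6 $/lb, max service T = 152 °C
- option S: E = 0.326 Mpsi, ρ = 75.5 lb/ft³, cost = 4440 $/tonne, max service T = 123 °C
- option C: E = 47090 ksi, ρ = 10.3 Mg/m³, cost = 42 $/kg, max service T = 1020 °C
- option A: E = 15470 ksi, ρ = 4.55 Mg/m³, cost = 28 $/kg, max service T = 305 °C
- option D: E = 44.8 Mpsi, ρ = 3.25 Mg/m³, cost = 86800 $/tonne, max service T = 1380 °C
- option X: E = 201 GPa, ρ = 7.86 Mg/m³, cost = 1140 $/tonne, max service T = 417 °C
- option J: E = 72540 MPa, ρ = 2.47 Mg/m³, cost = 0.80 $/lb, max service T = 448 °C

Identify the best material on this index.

Screen on constraints: cost ≤ 35 $/kg; max service T ≥ 361 °C. Survivors: option X, option J.
In SI units:
  option X: E = 201.0 GPa, ρ = 7860 kg/m³
  option J: E = 72.54 GPa, ρ = 2470 kg/m³
  option J: M = 3.45×10⁻³
  option X: M = 1.80×10⁻³
Option J has the largest M.

option J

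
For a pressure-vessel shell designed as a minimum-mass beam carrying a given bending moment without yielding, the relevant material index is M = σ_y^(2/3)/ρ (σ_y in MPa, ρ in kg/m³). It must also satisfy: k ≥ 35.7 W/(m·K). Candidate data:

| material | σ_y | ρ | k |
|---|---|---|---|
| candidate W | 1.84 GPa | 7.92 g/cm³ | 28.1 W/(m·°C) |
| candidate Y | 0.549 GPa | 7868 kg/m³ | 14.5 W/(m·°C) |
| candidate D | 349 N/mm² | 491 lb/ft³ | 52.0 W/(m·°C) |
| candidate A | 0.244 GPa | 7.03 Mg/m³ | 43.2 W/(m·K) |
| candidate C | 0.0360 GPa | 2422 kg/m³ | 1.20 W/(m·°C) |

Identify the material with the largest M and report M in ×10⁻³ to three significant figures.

candidate D, M = 6.30×10⁻³

Screen on constraints: k ≥ 35.7 W/(m·K). Survivors: candidate D, candidate A.
After converting to SI:
  candidate D: σ_y = 349.0 MPa, ρ = 7865 kg/m³
  candidate A: σ_y = 244.0 MPa, ρ = 7030 kg/m³
  candidate D: M = 6.30×10⁻³
  candidate A: M = 5.55×10⁻³
Candidate D has the largest M.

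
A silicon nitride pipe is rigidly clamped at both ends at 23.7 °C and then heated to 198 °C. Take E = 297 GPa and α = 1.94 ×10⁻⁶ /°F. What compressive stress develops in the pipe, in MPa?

181 MPa

α = 1.94×10⁻⁶/°F × 9/5 = 3.49×10⁻⁶/K.
ΔT = 174.3 K. Constrained thermal stress σ = E·α·ΔT = 297.0×10³ MPa × 3.49×10⁻⁶ × 174.3 = 181 MPa (compressive).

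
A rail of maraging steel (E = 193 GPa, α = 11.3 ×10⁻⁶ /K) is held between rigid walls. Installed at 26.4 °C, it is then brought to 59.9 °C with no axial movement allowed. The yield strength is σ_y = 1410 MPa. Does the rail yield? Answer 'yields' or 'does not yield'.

does not yield

ΔT = 33.50 K. Constrained thermal stress σ = E·α·ΔT = 193.0×10³ MPa × 11.3×10⁻⁶ × 33.50 = 73.1 MPa (compressive).
Compare to σ_y = 1410 MPa: σ < σ_y, so it does not yield.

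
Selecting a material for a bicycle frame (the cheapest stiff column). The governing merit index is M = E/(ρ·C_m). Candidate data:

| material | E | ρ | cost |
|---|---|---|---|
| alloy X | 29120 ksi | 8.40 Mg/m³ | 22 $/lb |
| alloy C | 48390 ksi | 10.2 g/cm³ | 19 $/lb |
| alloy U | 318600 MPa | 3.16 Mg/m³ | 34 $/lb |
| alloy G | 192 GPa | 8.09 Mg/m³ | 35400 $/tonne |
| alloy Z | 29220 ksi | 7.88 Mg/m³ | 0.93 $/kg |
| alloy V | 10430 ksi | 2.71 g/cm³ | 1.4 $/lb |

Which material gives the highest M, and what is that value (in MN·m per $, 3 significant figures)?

alloy Z, M = 27.5 MN·m per $

After converting to SI:
  alloy X: E = 200.8 GPa, ρ = 8400 kg/m³, cost = 48.50 $/kg
  alloy C: E = 333.6 GPa, ρ = 10200 kg/m³, cost = 41.89 $/kg
  alloy U: E = 318.6 GPa, ρ = 3160 kg/m³, cost = 74.96 $/kg
  alloy G: E = 192.0 GPa, ρ = 8090 kg/m³, cost = 35.40 $/kg
  alloy Z: E = 201.5 GPa, ρ = 7880 kg/m³, cost = 0.9300 $/kg
  alloy V: E = 71.91 GPa, ρ = 2710 kg/m³, cost = 3.086 $/kg
  alloy Z: M = 27.5 MN·m per $
  alloy V: M = 8.60 MN·m per $
  alloy U: M = 1.35 MN·m per $
  alloy C: M = 0.781 MN·m per $
  alloy G: M = 0.670 MN·m per $
  alloy X: M = 0.493 MN·m per $
Alloy Z ranks first.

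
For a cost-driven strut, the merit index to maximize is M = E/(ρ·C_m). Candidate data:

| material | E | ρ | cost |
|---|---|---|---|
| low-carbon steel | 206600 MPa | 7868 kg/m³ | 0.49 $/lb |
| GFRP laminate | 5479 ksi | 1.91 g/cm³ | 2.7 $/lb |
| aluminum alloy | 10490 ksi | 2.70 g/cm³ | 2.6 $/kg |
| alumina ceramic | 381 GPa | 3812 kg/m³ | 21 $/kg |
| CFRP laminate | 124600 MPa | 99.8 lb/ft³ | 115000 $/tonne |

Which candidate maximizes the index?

low-carbon steel

After converting to SI:
  low-carbon steel: E = 206.6 GPa, ρ = 7868 kg/m³, cost = 1.080 $/kg
  GFRP laminate: E = 37.78 GPa, ρ = 1910 kg/m³, cost = 5.952 $/kg
  aluminum alloy: E = 72.33 GPa, ρ = 2700 kg/m³, cost = 2.600 $/kg
  alumina ceramic: E = 381.0 GPa, ρ = 3812 kg/m³, cost = 21.00 $/kg
  CFRP laminate: E = 124.6 GPa, ρ = 1599 kg/m³, cost = 115.0 $/kg
  low-carbon steel: M = 24.3 MN·m per $
  aluminum alloy: M = 10.3 MN·m per $
  alumina ceramic: M = 4.76 MN·m per $
  GFRP laminate: M = 3.32 MN·m per $
  CFRP laminate: M = 0.678 MN·m per $
The maximum is for low-carbon steel.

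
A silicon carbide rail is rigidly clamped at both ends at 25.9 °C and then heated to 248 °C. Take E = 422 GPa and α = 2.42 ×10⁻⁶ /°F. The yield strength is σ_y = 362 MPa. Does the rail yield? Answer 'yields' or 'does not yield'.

α = 2.42×10⁻⁶/°F × 9/5 = 4.36×10⁻⁶/K.
ΔT = 222.1 K. Constrained thermal stress σ = E·α·ΔT = 422.0×10³ MPa × 4.36×10⁻⁶ × 222.1 = 408 MPa (compressive).
Compare to σ_y = 362 MPa: σ ≥ σ_y, so it yields.

yields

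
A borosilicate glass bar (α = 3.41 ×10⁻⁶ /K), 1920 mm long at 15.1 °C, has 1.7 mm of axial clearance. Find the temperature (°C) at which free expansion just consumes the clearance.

275 °C

α·L₀·ΔT = 1.7 mm ⇒ ΔT = 1.7 / (3.41×10⁻⁶ × 1920.0) = 259.7 K.
T = 15.1 + 259.7 = 274.8 °C.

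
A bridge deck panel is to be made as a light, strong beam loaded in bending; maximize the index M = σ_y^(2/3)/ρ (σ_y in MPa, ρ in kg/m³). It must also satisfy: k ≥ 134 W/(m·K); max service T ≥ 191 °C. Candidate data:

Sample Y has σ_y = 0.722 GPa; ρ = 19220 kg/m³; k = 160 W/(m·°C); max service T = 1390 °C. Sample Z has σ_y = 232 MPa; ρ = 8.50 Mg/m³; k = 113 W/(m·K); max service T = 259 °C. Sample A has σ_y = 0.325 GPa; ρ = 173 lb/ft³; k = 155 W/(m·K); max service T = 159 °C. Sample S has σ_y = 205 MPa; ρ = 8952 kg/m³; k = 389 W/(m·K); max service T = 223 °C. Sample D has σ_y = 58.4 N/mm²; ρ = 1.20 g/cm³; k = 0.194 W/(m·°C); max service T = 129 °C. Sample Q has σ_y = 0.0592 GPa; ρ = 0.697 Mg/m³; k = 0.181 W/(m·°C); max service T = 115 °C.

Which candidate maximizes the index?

Screen on constraints: k ≥ 134 W/(m·K); max service T ≥ 191 °C. Survivors: sample Y, sample S.
Convert each candidate to consistent units, then evaluate M:
  sample Y: σ_y = 722.0 MPa, ρ = 19220 kg/m³
  sample S: σ_y = 205.0 MPa, ρ = 8952 kg/m³
  sample Y: M = 4.19×10⁻³
  sample S: M = 3.88×10⁻³
Sample Y ranks first.

sample Y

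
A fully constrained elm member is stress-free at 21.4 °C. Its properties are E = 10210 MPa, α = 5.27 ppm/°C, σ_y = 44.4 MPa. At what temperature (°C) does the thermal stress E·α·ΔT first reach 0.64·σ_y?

E = 10210 MPa = 10.21 GPa.
E·α·ΔT = 28.42 MPa ⇒ ΔT = 28.42 / (10.21×10³ × 5.27×10⁻⁶) = 528.1 K.
T = 21.4 + 528.1 = 549.5 °C.

550 °C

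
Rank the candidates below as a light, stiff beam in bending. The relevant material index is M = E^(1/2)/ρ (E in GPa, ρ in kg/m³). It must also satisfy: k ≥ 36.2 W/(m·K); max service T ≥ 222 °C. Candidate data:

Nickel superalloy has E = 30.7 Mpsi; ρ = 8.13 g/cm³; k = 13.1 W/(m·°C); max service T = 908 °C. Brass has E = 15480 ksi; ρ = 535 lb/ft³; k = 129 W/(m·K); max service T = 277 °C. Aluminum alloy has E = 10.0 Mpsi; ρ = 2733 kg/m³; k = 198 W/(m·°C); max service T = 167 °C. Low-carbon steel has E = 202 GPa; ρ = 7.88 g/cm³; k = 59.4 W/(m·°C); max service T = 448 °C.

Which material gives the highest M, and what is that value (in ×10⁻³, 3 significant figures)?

Screen on constraints: k ≥ 36.2 W/(m·K); max service T ≥ 222 °C. Survivors: brass, low-carbon steel.
Convert each candidate to consistent units, then evaluate M:
  brass: E = 106.7 GPa, ρ = 8570 kg/m³
  low-carbon steel: E = 202.0 GPa, ρ = 7880 kg/m³
  low-carbon steel: M = 1.80×10⁻³
  brass: M = 1.21×10⁻³
The maximum is for low-carbon steel.

low-carbon steel, M = 1.80×10⁻³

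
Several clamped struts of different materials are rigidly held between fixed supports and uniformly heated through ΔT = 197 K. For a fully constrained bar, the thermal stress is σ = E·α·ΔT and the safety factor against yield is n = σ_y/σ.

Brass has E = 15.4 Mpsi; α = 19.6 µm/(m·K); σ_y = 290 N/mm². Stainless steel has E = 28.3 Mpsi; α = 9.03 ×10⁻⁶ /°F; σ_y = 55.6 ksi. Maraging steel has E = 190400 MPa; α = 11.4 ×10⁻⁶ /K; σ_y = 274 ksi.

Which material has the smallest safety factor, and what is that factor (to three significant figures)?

Converting E to GPa, α to ×10⁻⁶/K, σ_y to MPa, then σ and n for each:
  brass: E = 106.2, α = 19.6, σ_y = 290.0 → σ = 410 MPa, n = 0.707
  stainless steel: E = 195.1, α = 16.3, σ_y = 383.3 → σ = 625 MPa, n = 0.614
  maraging steel: E = 190.4, α = 11.4, σ_y = 1889 → σ = 428 MPa, n = 4.42
The minimum is stainless steel at n = 0.614.

stainless steel, n = 0.614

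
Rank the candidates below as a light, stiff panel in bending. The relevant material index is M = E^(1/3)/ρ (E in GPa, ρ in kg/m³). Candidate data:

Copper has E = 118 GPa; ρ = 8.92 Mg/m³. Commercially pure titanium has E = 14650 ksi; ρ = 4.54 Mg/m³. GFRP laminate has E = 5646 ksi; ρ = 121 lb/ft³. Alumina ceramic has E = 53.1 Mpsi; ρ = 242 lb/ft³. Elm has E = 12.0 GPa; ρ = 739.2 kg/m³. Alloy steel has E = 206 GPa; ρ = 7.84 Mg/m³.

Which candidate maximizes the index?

Putting every candidate on a common basis:
  copper: E = 118.0 GPa, ρ = 8920 kg/m³
  commercially pure titanium: E = 101.0 GPa, ρ = 4540 kg/m³
  GFRP laminate: E = 38.93 GPa, ρ = 1938 kg/m³
  alumina ceramic: E = 366.1 GPa, ρ = 3876 kg/m³
  elm: E = 12.00 GPa, ρ = 739.2 kg/m³
  alloy steel: E = 206.0 GPa, ρ = 7840 kg/m³
  elm: M = 3.10×10⁻³
  alumina ceramic: M = 1.85×10⁻³
  GFRP laminate: M = 1.75×10⁻³
  commercially pure titanium: M = 1.03×10⁻³
  alloy steel: M = 0.753×10⁻³
  copper: M = 0.550×10⁻³
Highest index: elm.

elm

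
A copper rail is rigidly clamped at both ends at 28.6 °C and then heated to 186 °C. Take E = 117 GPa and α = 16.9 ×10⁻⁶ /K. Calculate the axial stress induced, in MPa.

ΔT = 157.4 K. Constrained thermal stress σ = E·α·ΔT = 117.0×10³ MPa × 16.9×10⁻⁶ × 157.4 = 311 MPa (compressive).

311 MPa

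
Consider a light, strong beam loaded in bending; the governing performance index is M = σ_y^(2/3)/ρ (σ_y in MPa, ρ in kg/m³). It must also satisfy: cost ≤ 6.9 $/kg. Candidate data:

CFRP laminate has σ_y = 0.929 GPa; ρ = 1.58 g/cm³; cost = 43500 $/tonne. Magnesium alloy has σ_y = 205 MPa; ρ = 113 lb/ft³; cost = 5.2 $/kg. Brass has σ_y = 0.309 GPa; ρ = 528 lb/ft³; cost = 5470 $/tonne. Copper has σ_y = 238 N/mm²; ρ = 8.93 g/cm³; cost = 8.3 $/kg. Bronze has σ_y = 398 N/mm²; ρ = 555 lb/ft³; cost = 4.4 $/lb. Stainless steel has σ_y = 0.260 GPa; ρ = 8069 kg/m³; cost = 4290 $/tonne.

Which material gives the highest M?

magnesium alloy

Screen on constraints: cost ≤ 6.9 $/kg. Survivors: magnesium alloy, brass, stainless steel.
After converting to SI:
  magnesium alloy: σ_y = 205.0 MPa, ρ = 1810 kg/m³
  brass: σ_y = 309.0 MPa, ρ = 8458 kg/m³
  stainless steel: σ_y = 260.0 MPa, ρ = 8069 kg/m³
  magnesium alloy: M = 19.2×10⁻³
  brass: M = 5.40×10⁻³
  stainless steel: M = 5.05×10⁻³
The maximum is for magnesium alloy.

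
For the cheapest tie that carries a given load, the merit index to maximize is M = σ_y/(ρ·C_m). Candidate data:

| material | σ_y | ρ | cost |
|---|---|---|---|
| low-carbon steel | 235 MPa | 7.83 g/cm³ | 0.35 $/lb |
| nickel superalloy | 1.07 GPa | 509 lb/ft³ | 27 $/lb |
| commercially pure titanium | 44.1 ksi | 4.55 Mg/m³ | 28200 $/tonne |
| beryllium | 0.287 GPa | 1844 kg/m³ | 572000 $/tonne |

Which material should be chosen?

Putting every candidate on a common basis:
  low-carbon steel: σ_y = 235.0 MPa, ρ = 7830 kg/m³, cost = 0.7716 $/kg
  nickel superalloy: σ_y = 1070 MPa, ρ = 8153 kg/m³, cost = 59.52 $/kg
  commercially pure titanium: σ_y = 304.1 MPa, ρ = 4550 kg/m³, cost = 28.20 $/kg
  beryllium: σ_y = 287.0 MPa, ρ = 1844 kg/m³, cost = 572.0 $/kg
  low-carbon steel: M = 38.9 kN·m per $
  commercially pure titanium: M = 2.37 kN·m per $
  nickel superalloy: M = 2.20 kN·m per $
  beryllium: M = 0.272 kN·m per $
Low-carbon steel has the largest M.

low-carbon steel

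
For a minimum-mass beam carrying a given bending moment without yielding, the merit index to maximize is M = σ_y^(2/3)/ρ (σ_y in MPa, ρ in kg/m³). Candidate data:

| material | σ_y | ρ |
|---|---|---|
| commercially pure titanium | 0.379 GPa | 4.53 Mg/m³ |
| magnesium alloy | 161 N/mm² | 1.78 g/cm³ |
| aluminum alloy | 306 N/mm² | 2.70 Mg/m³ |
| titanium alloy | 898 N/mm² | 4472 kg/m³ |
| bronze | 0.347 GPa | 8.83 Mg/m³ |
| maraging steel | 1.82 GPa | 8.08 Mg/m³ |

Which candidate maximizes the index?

Convert each candidate to consistent units, then evaluate M:
  commercially pure titanium: σ_y = 379.0 MPa, ρ = 4530 kg/m³
  magnesium alloy: σ_y = 161.0 MPa, ρ = 1780 kg/m³
  aluminum alloy: σ_y = 306.0 MPa, ρ = 2700 kg/m³
  titanium alloy: σ_y = 898.0 MPa, ρ = 4472 kg/m³
  bronze: σ_y = 347.0 MPa, ρ = 8830 kg/m³
  maraging steel: σ_y = 1820 MPa, ρ = 8080 kg/m³
  titanium alloy: M = 20.8×10⁻³
  maraging steel: M = 18.4×10⁻³
  aluminum alloy: M = 16.8×10⁻³
  magnesium alloy: M = 16.6×10⁻³
  commercially pure titanium: M = 11.6×10⁻³
  bronze: M = 5.59×10⁻³
Titanium alloy ranks first.

titanium alloy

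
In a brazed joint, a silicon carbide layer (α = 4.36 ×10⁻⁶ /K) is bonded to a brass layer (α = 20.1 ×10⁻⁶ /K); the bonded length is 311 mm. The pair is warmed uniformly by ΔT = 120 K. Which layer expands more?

brass

α(silicon carbide) = 4.36×10⁻⁶/K vs α(brass) = 20.1×10⁻⁶/K.
Higher α expands more for the same ΔT: brass.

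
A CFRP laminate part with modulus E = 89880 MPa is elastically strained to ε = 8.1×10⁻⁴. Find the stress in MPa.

E = 89880 MPa = 89.88 GPa.
σ = E·ε = 89880 MPa × 8.1×10⁻⁴ = 72.8 MPa.

72.8 MPa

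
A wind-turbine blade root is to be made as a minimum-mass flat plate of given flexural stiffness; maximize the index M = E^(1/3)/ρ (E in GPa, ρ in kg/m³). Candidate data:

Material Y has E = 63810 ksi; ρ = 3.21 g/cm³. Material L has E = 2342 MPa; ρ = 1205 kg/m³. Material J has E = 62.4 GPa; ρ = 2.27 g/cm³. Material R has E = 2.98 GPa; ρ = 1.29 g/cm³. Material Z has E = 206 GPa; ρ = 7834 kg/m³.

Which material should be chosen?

material Y

In SI units:
  material Y: E = 440.0 GPa, ρ = 3210 kg/m³
  material L: E = 2.342 GPa, ρ = 1205 kg/m³
  material J: E = 62.40 GPa, ρ = 2270 kg/m³
  material R: E = 2.980 GPa, ρ = 1290 kg/m³
  material Z: E = 206.0 GPa, ρ = 7834 kg/m³
  material Y: M = 2.37×10⁻³
  material J: M = 1.75×10⁻³
  material R: M = 1.12×10⁻³
  material L: M = 1.10×10⁻³
  material Z: M = 0.754×10⁻³
Material Y ranks first.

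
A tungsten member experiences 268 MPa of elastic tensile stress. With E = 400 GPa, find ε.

6.70×10⁻⁴

ε = σ/E = 268 / 400000 = 6.70×10⁻⁴.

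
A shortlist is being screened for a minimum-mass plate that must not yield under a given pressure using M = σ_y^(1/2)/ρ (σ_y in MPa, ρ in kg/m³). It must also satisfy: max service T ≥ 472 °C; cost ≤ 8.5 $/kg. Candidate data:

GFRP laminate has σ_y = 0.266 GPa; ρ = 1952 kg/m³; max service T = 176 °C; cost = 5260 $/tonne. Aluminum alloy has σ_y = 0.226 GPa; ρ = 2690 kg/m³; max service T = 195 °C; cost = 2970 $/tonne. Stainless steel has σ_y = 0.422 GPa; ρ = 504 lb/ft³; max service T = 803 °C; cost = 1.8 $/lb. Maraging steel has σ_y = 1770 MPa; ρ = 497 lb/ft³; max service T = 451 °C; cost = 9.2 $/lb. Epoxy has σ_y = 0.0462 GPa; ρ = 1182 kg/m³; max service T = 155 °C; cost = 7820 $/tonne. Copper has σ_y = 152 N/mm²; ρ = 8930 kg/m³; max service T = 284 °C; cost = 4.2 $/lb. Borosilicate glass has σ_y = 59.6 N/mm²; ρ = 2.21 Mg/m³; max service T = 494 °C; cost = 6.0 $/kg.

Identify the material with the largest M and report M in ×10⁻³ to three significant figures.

Screen on constraints: max service T ≥ 472 °C; cost ≤ 8.5 $/kg. Survivors: stainless steel, borosilicate glass.
Normalizing units and computing the index:
  stainless steel: σ_y = 422.0 MPa, ρ = 8073 kg/m³
  borosilicate glass: σ_y = 59.60 MPa, ρ = 2210 kg/m³
  borosilicate glass: M = 3.49×10⁻³
  stainless steel: M = 2.54×10⁻³
Highest index: borosilicate glass.

borosilicate glass, M = 3.49×10⁻³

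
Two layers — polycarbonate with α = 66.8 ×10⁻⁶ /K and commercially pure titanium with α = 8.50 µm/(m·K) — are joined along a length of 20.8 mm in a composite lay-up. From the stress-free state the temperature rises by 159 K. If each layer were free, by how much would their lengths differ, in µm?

193 µm

Δα = |66.8 − 8.50|×10⁻⁶/K = 58.3×10⁻⁶/K.
ΔL_mismatch = Δα·L·ΔT = 58.3×10⁻⁶ × 20.8 mm × 159.0 K = 193 µm.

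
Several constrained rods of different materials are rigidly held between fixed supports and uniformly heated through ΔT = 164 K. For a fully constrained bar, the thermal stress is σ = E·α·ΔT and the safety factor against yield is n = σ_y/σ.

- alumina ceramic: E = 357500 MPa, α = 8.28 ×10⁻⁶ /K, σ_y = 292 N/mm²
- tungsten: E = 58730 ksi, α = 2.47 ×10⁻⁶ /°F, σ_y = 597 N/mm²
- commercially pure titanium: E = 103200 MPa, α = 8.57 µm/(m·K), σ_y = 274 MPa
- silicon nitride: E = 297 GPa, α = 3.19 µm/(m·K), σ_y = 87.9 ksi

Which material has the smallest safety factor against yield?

Per material, after unit conversion:
  alumina ceramic: E = 357.5, α = 8.28, σ_y = 292.0 → σ = 485 MPa, n = 0.601
  tungsten: E = 404.9, α = 4.45, σ_y = 597.0 → σ = 295 MPa, n = 2.02
  commercially pure titanium: E = 103.2, α = 8.57, σ_y = 274.0 → σ = 145 MPa, n = 1.89
  silicon nitride: E = 297.0, α = 3.19, σ_y = 606.0 → σ = 155 MPa, n = 3.90
The minimum is alumina ceramic at n = 0.601.

alumina ceramic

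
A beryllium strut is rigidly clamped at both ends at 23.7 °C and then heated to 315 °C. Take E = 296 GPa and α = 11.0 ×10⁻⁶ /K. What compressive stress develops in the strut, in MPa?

ΔT = 291.3 K. Constrained thermal stress σ = E·α·ΔT = 296.0×10³ MPa × 11.0×10⁻⁶ × 291.3 = 948 MPa (compressive).

948 MPa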